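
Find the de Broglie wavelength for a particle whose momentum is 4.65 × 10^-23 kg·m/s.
1.42 × 10^-11 m

Using the de Broglie relation λ = h/p:

λ = h/p
λ = (6.626 × 10^-34 J·s) / (4.65 × 10^-23 kg·m/s)
λ = 1.42 × 10^-11 m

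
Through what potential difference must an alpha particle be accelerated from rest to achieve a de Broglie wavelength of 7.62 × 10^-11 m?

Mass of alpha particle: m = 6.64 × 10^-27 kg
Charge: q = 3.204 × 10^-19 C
1.78 × 10^-2 V

From λ = h/√(2mqV), we solve for V:

λ² = h²/(2mqV)
V = h²/(2mqλ²)
V = (6.626 × 10^-34 J·s)² / (2 × 6.64 × 10^-27 kg × 3.204 × 10^-19 C × (7.62 × 10^-11 m)²)
V = 1.78 × 10^-2 V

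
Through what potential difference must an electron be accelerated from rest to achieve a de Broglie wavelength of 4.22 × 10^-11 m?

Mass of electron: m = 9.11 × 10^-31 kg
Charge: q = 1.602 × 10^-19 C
845 V

From λ = h/√(2mqV), we solve for V:

λ² = h²/(2mqV)
V = h²/(2mqλ²)
V = (6.626 × 10^-34 J·s)² / (2 × 9.11 × 10^-31 kg × 1.602 × 10^-19 C × (4.22 × 10^-11 m)²)
V = 845 V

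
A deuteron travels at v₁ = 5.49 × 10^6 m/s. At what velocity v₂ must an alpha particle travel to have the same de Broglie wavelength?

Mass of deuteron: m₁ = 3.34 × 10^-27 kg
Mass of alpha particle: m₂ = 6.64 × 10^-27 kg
v₂ = 2.76 × 10^6 m/s

For equal de Broglie wavelengths: λ₁ = λ₂

h/(m₁v₁) = h/(m₂v₂)
m₁v₁ = m₂v₂
v₂ = v₁ · (m₁/m₂)

v₂ = 5.49 × 10^6 m/s × (3.34 × 10^-27 kg / 6.64 × 10^-27 kg)
v₂ = 2.76 × 10^6 m/s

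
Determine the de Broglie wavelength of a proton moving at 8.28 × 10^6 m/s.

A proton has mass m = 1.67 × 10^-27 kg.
4.79 × 10^-14 m

Using the de Broglie relation λ = h/(mv):

λ = h/(mv)
λ = (6.626 × 10^-34 J·s) / (1.67 × 10^-27 kg × 8.28 × 10^6 m/s)
λ = 4.79 × 10^-14 m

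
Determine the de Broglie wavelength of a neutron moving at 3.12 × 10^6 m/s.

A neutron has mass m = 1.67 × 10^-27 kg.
1.27 × 10^-13 m

Using the de Broglie relation λ = h/(mv):

λ = h/(mv)
λ = (6.626 × 10^-34 J·s) / (1.67 × 10^-27 kg × 3.12 × 10^6 m/s)
λ = 1.27 × 10^-13 m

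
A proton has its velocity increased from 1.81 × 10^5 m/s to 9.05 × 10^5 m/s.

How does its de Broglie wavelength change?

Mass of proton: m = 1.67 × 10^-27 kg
The wavelength decreases by a factor of 5.

Using λ = h/(mv):

Initial wavelength: λ₁ = h/(mv₁) = 2.19 × 10^-12 m
Final wavelength: λ₂ = h/(mv₂) = 4.38 × 10^-13 m

Since λ ∝ 1/v, when velocity increases by a factor of 5, the wavelength decreases by a factor of 5.

λ₂/λ₁ = v₁/v₂ = 1/5

The wavelength decreases by a factor of 5.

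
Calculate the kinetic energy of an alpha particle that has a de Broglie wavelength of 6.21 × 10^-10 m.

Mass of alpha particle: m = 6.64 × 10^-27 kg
8.57 × 10^-23 J (or 5.35 × 10^-4 eV)

From λ = h/√(2mKE), we solve for KE:

λ² = h²/(2mKE)
KE = h²/(2mλ²)
KE = (6.626 × 10^-34 J·s)² / (2 × 6.64 × 10^-27 kg × (6.21 × 10^-10 m)²)
KE = 8.57 × 10^-23 J
KE = 5.35 × 10^-4 eV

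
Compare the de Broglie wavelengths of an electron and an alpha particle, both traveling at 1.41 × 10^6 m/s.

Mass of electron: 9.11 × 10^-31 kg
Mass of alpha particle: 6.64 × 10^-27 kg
The electron has the longer wavelength.

Using λ = h/(mv), since both particles have the same velocity, the wavelength depends only on mass.

For electron: λ₁ = h/(m₁v) = 5.16 × 10^-10 m
For alpha particle: λ₂ = h/(m₂v) = 7.08 × 10^-14 m

Since λ ∝ 1/m at constant velocity, the lighter particle has the longer wavelength.

The electron has the longer de Broglie wavelength.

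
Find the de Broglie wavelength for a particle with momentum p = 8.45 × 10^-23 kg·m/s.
7.84 × 10^-12 m

Using the de Broglie relation λ = h/p:

λ = h/p
λ = (6.626 × 10^-34 J·s) / (8.45 × 10^-23 kg·m/s)
λ = 7.84 × 10^-12 m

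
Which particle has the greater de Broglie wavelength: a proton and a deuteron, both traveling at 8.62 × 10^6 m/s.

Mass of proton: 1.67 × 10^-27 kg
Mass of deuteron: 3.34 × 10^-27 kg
The proton has the longer wavelength.

Using λ = h/(mv), since both particles have the same velocity, the wavelength depends only on mass.

For proton: λ₁ = h/(m₁v) = 4.60 × 10^-14 m
For deuteron: λ₂ = h/(m₂v) = 2.30 × 10^-14 m

Since λ ∝ 1/m at constant velocity, the lighter particle has the longer wavelength.

The proton has the longer de Broglie wavelength.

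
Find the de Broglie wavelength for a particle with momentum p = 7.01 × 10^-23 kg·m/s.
9.45 × 10^-12 m

Using the de Broglie relation λ = h/p:

λ = h/p
λ = (6.626 × 10^-34 J·s) / (7.01 × 10^-23 kg·m/s)
λ = 9.45 × 10^-12 m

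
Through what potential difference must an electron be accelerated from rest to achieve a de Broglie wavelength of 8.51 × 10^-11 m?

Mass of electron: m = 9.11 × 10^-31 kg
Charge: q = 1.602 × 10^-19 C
208 V

From λ = h/√(2mqV), we solve for V:

λ² = h²/(2mqV)
V = h²/(2mqλ²)
V = (6.626 × 10^-34 J·s)² / (2 × 9.11 × 10^-31 kg × 1.602 × 10^-19 C × (8.51 × 10^-11 m)²)
V = 208 V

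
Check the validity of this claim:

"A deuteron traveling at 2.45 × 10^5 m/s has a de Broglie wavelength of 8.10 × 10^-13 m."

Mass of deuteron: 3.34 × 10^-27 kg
True

The claim is correct.

Using λ = h/(mv):
λ = (6.626 × 10^-34 J·s) / (3.34 × 10^-27 kg × 2.45 × 10^5 m/s)
λ = 8.10 × 10^-13 m

This matches the claimed value.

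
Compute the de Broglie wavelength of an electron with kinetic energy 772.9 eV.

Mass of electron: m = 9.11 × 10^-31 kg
4.41 × 10^-11 m

Using λ = h/√(2mKE):

First convert KE to Joules: KE = 772.9 eV = 1.238 × 10^-16 J

λ = h/√(2mKE)
λ = (6.626 × 10^-34 J·s) / √(2 × 9.11 × 10^-31 kg × 1.238 × 10^-16 J)
λ = 4.41 × 10^-11 m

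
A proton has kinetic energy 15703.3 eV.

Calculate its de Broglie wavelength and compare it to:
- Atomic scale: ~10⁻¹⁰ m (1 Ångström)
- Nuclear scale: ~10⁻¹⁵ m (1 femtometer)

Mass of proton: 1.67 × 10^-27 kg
λ = 2.29 × 10^-13 m, which is between nuclear and atomic scales.

Using λ = h/√(2mKE):

KE = 15703.3 eV = 2.516 × 10^-15 J

λ = h/√(2mKE)
λ = (6.626 × 10^-34 J·s) / √(2 × 1.67 × 10^-27 kg × 2.516 × 10^-15 J)
λ = 2.29 × 10^-13 m

Comparison:
- Atomic scale (10⁻¹⁰ m): λ is 0.0023× this size
- Nuclear scale (10⁻¹⁵ m): λ is 2.3e+02× this size

The wavelength is between nuclear and atomic scales.

This wavelength is appropriate for probing atomic structure but too large for nuclear physics experiments.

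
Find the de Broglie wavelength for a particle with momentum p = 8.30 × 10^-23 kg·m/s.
7.98 × 10^-12 m

Using the de Broglie relation λ = h/p:

λ = h/p
λ = (6.626 × 10^-34 J·s) / (8.30 × 10^-23 kg·m/s)
λ = 7.98 × 10^-12 m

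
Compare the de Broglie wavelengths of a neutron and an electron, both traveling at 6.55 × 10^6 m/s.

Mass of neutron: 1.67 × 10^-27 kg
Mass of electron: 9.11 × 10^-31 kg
The electron has the longer wavelength.

Using λ = h/(mv), since both particles have the same velocity, the wavelength depends only on mass.

For neutron: λ₁ = h/(m₁v) = 6.06 × 10^-14 m
For electron: λ₂ = h/(m₂v) = 1.11 × 10^-10 m

Since λ ∝ 1/m at constant velocity, the lighter particle has the longer wavelength.

The electron has the longer de Broglie wavelength.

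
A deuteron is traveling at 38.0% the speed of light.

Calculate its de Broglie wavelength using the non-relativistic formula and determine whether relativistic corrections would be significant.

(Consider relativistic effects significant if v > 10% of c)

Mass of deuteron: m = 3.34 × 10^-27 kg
Yes, relativistic corrections are needed.

Using the non-relativistic de Broglie formula λ = h/(mv):

v = 38.0% × c = 1.139 × 10^8 m/s

λ = h/(mv)
λ = (6.626 × 10^-34 J·s) / (3.34 × 10^-27 kg × 1.139 × 10^8 m/s)
λ = 1.74 × 10^-15 m

Since v = 38.0% of c > 10% of c, relativistic corrections ARE significant and the actual wavelength would differ from this non-relativistic estimate.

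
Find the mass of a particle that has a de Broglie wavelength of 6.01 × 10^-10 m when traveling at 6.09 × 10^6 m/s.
1.81 × 10^-31 kg

From the de Broglie relation λ = h/(mv), we solve for m:

m = h/(λv)
m = (6.626 × 10^-34 J·s) / (6.01 × 10^-10 m × 6.09 × 10^6 m/s)
m = 1.81 × 10^-31 kg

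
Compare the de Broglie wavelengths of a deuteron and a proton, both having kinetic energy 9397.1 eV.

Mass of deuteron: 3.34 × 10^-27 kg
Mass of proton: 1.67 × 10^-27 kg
The proton has the longer wavelength.

Using λ = h/√(2mKE):

For deuteron: λ₁ = h/√(2m₁KE) = 2.09 × 10^-13 m
For proton: λ₂ = h/√(2m₂KE) = 2.95 × 10^-13 m

Since λ ∝ 1/√m at constant kinetic energy, the lighter particle has the longer wavelength.

The proton has the longer de Broglie wavelength.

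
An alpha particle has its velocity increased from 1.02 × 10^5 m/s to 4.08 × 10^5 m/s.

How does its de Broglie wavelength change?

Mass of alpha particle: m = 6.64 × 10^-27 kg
The wavelength decreases by a factor of 4.

Using λ = h/(mv):

Initial wavelength: λ₁ = h/(mv₁) = 9.78 × 10^-13 m
Final wavelength: λ₂ = h/(mv₂) = 2.45 × 10^-13 m

Since λ ∝ 1/v, when velocity increases by a factor of 4, the wavelength decreases by a factor of 4.

λ₂/λ₁ = v₁/v₂ = 1/4

The wavelength decreases by a factor of 4.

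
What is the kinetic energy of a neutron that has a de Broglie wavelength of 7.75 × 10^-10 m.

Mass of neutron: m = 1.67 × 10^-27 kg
2.19 × 10^-22 J (or 1.37 × 10^-3 eV)

From λ = h/√(2mKE), we solve for KE:

λ² = h²/(2mKE)
KE = h²/(2mλ²)
KE = (6.626 × 10^-34 J·s)² / (2 × 1.67 × 10^-27 kg × (7.75 × 10^-10 m)²)
KE = 2.19 × 10^-22 J
KE = 1.37 × 10^-3 eV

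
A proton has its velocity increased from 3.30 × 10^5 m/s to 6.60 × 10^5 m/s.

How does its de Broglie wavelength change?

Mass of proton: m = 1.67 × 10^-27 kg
The wavelength decreases by a factor of 2.

Using λ = h/(mv):

Initial wavelength: λ₁ = h/(mv₁) = 1.20 × 10^-12 m
Final wavelength: λ₂ = h/(mv₂) = 6.01 × 10^-13 m

Since λ ∝ 1/v, when velocity increases by a factor of 2, the wavelength decreases by a factor of 2.

λ₂/λ₁ = v₁/v₂ = 1/2

The wavelength decreases by a factor of 2.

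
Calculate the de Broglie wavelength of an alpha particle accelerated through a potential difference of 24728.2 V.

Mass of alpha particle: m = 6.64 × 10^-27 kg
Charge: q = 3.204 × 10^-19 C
6.46 × 10^-14 m

When a particle is accelerated through voltage V, it gains kinetic energy KE = qV.

The de Broglie wavelength is then λ = h/√(2mqV):

λ = h/√(2mqV)
λ = (6.626 × 10^-34 J·s) / √(2 × 6.64 × 10^-27 kg × 3.204 × 10^-19 C × 24728.2 V)
λ = 6.46 × 10^-14 m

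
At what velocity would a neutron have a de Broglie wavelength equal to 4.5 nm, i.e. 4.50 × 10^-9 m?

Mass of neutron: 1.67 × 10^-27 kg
8.82 × 10^1 m/s

From λ = h/(mv), solve for v:

v = h/(mλ)
v = (6.626 × 10^-34 J·s) / (1.67 × 10^-27 kg × 4.50 × 10^-9 m)
v = 8.82 × 10^1 m/s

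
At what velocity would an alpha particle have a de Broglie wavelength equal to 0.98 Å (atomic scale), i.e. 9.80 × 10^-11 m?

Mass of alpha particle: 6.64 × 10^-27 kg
1.02 × 10^3 m/s

From λ = h/(mv), solve for v:

v = h/(mλ)
v = (6.626 × 10^-34 J·s) / (6.64 × 10^-27 kg × 9.80 × 10^-11 m)
v = 1.02 × 10^3 m/s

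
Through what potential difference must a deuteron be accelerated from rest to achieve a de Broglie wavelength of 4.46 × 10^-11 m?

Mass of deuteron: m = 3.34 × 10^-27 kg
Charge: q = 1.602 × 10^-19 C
2.06 × 10^-1 V

From λ = h/√(2mqV), we solve for V:

λ² = h²/(2mqV)
V = h²/(2mqλ²)
V = (6.626 × 10^-34 J·s)² / (2 × 3.34 × 10^-27 kg × 1.602 × 10^-19 C × (4.46 × 10^-11 m)²)
V = 2.06 × 10^-1 V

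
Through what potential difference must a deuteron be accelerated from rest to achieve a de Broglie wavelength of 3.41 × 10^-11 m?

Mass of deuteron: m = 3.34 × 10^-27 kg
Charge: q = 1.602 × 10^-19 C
3.53 × 10^-1 V

From λ = h/√(2mqV), we solve for V:

λ² = h²/(2mqV)
V = h²/(2mqλ²)
V = (6.626 × 10^-34 J·s)² / (2 × 3.34 × 10^-27 kg × 1.602 × 10^-19 C × (3.41 × 10^-11 m)²)
V = 3.53 × 10^-1 V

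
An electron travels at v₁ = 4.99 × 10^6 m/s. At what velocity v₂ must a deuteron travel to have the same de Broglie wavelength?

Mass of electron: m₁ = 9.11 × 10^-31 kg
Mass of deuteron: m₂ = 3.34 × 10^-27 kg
v₂ = 1.36 × 10^3 m/s

For equal de Broglie wavelengths: λ₁ = λ₂

h/(m₁v₁) = h/(m₂v₂)
m₁v₁ = m₂v₂
v₂ = v₁ · (m₁/m₂)

v₂ = 4.99 × 10^6 m/s × (9.11 × 10^-31 kg / 3.34 × 10^-27 kg)
v₂ = 1.36 × 10^3 m/s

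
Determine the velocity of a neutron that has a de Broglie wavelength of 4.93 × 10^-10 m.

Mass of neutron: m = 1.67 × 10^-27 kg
8.05 × 10^2 m/s

From the de Broglie relation λ = h/(mv), we solve for v:

v = h/(mλ)
v = (6.626 × 10^-34 J·s) / (1.67 × 10^-27 kg × 4.93 × 10^-10 m)
v = 8.05 × 10^2 m/s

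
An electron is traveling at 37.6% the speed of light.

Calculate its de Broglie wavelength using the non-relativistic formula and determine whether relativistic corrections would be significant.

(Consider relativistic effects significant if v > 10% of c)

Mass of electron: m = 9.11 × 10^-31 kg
Yes, relativistic corrections are needed.

Using the non-relativistic de Broglie formula λ = h/(mv):

v = 37.6% × c = 1.127 × 10^8 m/s

λ = h/(mv)
λ = (6.626 × 10^-34 J·s) / (9.11 × 10^-31 kg × 1.127 × 10^8 m/s)
λ = 6.45 × 10^-12 m

Since v = 37.6% of c > 10% of c, relativistic corrections ARE significant and the actual wavelength would differ from this non-relativistic estimate.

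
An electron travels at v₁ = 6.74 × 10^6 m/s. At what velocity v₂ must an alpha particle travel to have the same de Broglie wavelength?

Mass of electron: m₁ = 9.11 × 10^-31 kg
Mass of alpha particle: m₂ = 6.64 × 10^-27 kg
v₂ = 9.25 × 10^2 m/s

For equal de Broglie wavelengths: λ₁ = λ₂

h/(m₁v₁) = h/(m₂v₂)
m₁v₁ = m₂v₂
v₂ = v₁ · (m₁/m₂)

v₂ = 6.74 × 10^6 m/s × (9.11 × 10^-31 kg / 6.64 × 10^-27 kg)
v₂ = 9.25 × 10^2 m/s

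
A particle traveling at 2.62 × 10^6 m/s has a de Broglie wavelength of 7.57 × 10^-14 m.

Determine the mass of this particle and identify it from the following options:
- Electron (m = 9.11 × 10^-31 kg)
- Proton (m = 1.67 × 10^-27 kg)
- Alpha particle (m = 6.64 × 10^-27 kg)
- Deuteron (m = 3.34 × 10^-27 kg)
The particle is a deuteron.

From λ = h/(mv), solve for mass:

m = h/(λv)
m = (6.626 × 10^-34 J·s) / (7.57 × 10^-14 m × 2.62 × 10^6 m/s)
m = 3.34 × 10^-27 kg

Comparing with the listed masses, this is closest to a deuteron.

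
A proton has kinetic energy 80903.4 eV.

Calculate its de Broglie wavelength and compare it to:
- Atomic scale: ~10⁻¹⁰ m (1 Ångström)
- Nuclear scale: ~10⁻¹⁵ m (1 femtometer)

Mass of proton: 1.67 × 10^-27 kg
λ = 1.01 × 10^-13 m, which is between nuclear and atomic scales.

Using λ = h/√(2mKE):

KE = 80903.4 eV = 1.296 × 10^-14 J

λ = h/√(2mKE)
λ = (6.626 × 10^-34 J·s) / √(2 × 1.67 × 10^-27 kg × 1.296 × 10^-14 J)
λ = 1.01 × 10^-13 m

Comparison:
- Atomic scale (10⁻¹⁰ m): λ is 0.001× this size
- Nuclear scale (10⁻¹⁵ m): λ is 1e+02× this size

The wavelength is between nuclear and atomic scales.

This wavelength is appropriate for probing atomic structure but too large for nuclear physics experiments.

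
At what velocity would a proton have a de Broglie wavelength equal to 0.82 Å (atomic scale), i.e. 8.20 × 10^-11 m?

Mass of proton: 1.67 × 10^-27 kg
4.84 × 10^3 m/s

From λ = h/(mv), solve for v:

v = h/(mλ)
v = (6.626 × 10^-34 J·s) / (1.67 × 10^-27 kg × 8.20 × 10^-11 m)
v = 4.84 × 10^3 m/s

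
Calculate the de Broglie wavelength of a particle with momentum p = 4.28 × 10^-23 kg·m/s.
1.55 × 10^-11 m

Using the de Broglie relation λ = h/p:

λ = h/p
λ = (6.626 × 10^-34 J·s) / (4.28 × 10^-23 kg·m/s)
λ = 1.55 × 10^-11 m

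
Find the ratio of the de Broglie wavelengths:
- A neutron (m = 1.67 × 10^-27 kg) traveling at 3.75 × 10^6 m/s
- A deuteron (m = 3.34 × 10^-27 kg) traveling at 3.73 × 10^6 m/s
λ₁/λ₂ = 1.99

Using λ = h/(mv):

λ₁ = h/(m₁v₁) = 1.06 × 10^-13 m
λ₂ = h/(m₂v₂) = 5.32 × 10^-14 m

Ratio λ₁/λ₂ = (m₂v₂)/(m₁v₁)
         = (3.34 × 10^-27 kg × 3.73 × 10^6 m/s) / (1.67 × 10^-27 kg × 3.75 × 10^6 m/s)
         = 1.99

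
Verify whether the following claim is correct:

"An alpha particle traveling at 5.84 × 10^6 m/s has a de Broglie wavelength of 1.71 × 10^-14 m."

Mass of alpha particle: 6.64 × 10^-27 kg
True

The claim is correct.

Using λ = h/(mv):
λ = (6.626 × 10^-34 J·s) / (6.64 × 10^-27 kg × 5.84 × 10^6 m/s)
λ = 1.71 × 10^-14 m

This matches the claimed value.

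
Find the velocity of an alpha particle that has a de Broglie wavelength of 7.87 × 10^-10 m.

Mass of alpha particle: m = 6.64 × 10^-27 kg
1.27 × 10^2 m/s

From the de Broglie relation λ = h/(mv), we solve for v:

v = h/(mλ)
v = (6.626 × 10^-34 J·s) / (6.64 × 10^-27 kg × 7.87 × 10^-10 m)
v = 1.27 × 10^2 m/s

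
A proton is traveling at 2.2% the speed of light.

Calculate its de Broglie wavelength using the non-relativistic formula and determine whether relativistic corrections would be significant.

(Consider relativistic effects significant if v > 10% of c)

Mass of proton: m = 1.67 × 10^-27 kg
No, relativistic corrections are not needed.

Using the non-relativistic de Broglie formula λ = h/(mv):

v = 2.2% × c = 6.595 × 10^6 m/s

λ = h/(mv)
λ = (6.626 × 10^-34 J·s) / (1.67 × 10^-27 kg × 6.595 × 10^6 m/s)
λ = 6.02 × 10^-14 m

Since v = 2.2% of c < 10% of c, relativistic corrections are NOT significant and this non-relativistic result is a good approximation.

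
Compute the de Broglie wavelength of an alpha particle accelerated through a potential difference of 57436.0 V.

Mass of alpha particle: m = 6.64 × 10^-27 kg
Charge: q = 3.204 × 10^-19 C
4.24 × 10^-14 m

When a particle is accelerated through voltage V, it gains kinetic energy KE = qV.

The de Broglie wavelength is then λ = h/√(2mqV):

λ = h/√(2mqV)
λ = (6.626 × 10^-34 J·s) / √(2 × 6.64 × 10^-27 kg × 3.204 × 10^-19 C × 57436.0 V)
λ = 4.24 × 10^-14 m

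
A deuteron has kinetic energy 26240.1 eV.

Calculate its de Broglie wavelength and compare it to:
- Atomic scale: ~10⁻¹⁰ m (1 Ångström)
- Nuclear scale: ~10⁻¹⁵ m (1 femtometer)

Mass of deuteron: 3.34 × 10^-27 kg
λ = 1.25 × 10^-13 m, which is between nuclear and atomic scales.

Using λ = h/√(2mKE):

KE = 26240.1 eV = 4.204 × 10^-15 J

λ = h/√(2mKE)
λ = (6.626 × 10^-34 J·s) / √(2 × 3.34 × 10^-27 kg × 4.204 × 10^-15 J)
λ = 1.25 × 10^-13 m

Comparison:
- Atomic scale (10⁻¹⁰ m): λ is 0.0013× this size
- Nuclear scale (10⁻¹⁵ m): λ is 1.3e+02× this size

The wavelength is between nuclear and atomic scales.

This wavelength is appropriate for probing atomic structure but too large for nuclear physics experiments.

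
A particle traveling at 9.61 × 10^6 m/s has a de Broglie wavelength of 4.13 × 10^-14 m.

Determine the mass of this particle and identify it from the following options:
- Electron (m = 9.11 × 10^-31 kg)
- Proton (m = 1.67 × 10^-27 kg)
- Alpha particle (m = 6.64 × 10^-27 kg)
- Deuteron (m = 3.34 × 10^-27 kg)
The particle is a proton.

From λ = h/(mv), solve for mass:

m = h/(λv)
m = (6.626 × 10^-34 J·s) / (4.13 × 10^-14 m × 9.61 × 10^6 m/s)
m = 1.67 × 10^-27 kg

Comparing with the listed masses, this is closest to a proton.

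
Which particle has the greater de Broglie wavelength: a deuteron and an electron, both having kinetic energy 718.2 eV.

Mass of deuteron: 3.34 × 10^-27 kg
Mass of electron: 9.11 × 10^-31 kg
The electron has the longer wavelength.

Using λ = h/√(2mKE):

For deuteron: λ₁ = h/√(2m₁KE) = 7.56 × 10^-13 m
For electron: λ₂ = h/√(2m₂KE) = 4.58 × 10^-11 m

Since λ ∝ 1/√m at constant kinetic energy, the lighter particle has the longer wavelength.

The electron has the longer de Broglie wavelength.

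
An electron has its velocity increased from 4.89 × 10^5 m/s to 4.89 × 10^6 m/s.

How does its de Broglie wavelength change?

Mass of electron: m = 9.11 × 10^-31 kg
The wavelength decreases by a factor of 10.

Using λ = h/(mv):

Initial wavelength: λ₁ = h/(mv₁) = 1.49 × 10^-9 m
Final wavelength: λ₂ = h/(mv₂) = 1.49 × 10^-10 m

Since λ ∝ 1/v, when velocity increases by a factor of 10, the wavelength decreases by a factor of 10.

λ₂/λ₁ = v₁/v₂ = 1/10

The wavelength decreases by a factor of 10.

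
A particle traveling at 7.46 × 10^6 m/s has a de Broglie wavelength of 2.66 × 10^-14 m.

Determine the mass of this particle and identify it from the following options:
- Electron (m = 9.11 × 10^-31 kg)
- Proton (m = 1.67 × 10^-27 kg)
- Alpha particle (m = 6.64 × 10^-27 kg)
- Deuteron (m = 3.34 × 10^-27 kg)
The particle is a deuteron.

From λ = h/(mv), solve for mass:

m = h/(λv)
m = (6.626 × 10^-34 J·s) / (2.66 × 10^-14 m × 7.46 × 10^6 m/s)
m = 3.34 × 10^-27 kg

Comparing with the listed masses, this is closest to a deuteron.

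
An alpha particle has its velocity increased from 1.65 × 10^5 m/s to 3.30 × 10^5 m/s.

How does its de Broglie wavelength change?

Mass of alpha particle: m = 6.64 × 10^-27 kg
The wavelength decreases by a factor of 2.

Using λ = h/(mv):

Initial wavelength: λ₁ = h/(mv₁) = 6.05 × 10^-13 m
Final wavelength: λ₂ = h/(mv₂) = 3.02 × 10^-13 m

Since λ ∝ 1/v, when velocity increases by a factor of 2, the wavelength decreases by a factor of 2.

λ₂/λ₁ = v₁/v₂ = 1/2

The wavelength decreases by a factor of 2.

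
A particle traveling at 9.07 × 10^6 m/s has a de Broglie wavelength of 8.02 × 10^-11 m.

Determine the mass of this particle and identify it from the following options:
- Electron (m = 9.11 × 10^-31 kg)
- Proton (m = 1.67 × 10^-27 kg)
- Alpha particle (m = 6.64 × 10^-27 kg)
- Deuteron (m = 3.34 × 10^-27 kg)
The particle is an electron.

From λ = h/(mv), solve for mass:

m = h/(λv)
m = (6.626 × 10^-34 J·s) / (8.02 × 10^-11 m × 9.07 × 10^6 m/s)
m = 9.11 × 10^-31 kg

Comparing with the listed masses, this is closest to an electron.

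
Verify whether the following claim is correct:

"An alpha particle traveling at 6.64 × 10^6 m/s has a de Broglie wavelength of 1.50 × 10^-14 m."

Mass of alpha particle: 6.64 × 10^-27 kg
True

The claim is correct.

Using λ = h/(mv):
λ = (6.626 × 10^-34 J·s) / (6.64 × 10^-27 kg × 6.64 × 10^6 m/s)
λ = 1.50 × 10^-14 m

This matches the claimed value.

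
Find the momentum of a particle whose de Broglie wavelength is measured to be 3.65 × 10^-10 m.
1.82 × 10^-24 kg·m/s

From the de Broglie relation λ = h/p, we solve for p:

p = h/λ
p = (6.626 × 10^-34 J·s) / (3.65 × 10^-10 m)
p = 1.82 × 10^-24 kg·m/s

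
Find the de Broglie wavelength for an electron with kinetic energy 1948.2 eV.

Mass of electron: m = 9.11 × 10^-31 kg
2.78 × 10^-11 m

Using λ = h/√(2mKE):

First convert KE to Joules: KE = 1948.2 eV = 3.121 × 10^-16 J

λ = h/√(2mKE)
λ = (6.626 × 10^-34 J·s) / √(2 × 9.11 × 10^-31 kg × 3.121 × 10^-16 J)
λ = 2.78 × 10^-11 m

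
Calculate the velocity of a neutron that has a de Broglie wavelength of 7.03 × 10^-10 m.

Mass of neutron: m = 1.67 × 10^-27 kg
5.64 × 10^2 m/s

From the de Broglie relation λ = h/(mv), we solve for v:

v = h/(mλ)
v = (6.626 × 10^-34 J·s) / (1.67 × 10^-27 kg × 7.03 × 10^-10 m)
v = 5.64 × 10^2 m/s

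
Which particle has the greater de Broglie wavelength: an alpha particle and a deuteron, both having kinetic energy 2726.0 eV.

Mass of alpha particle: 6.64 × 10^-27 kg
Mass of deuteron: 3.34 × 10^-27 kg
The deuteron has the longer wavelength.

Using λ = h/√(2mKE):

For alpha particle: λ₁ = h/√(2m₁KE) = 2.75 × 10^-13 m
For deuteron: λ₂ = h/√(2m₂KE) = 3.88 × 10^-13 m

Since λ ∝ 1/√m at constant kinetic energy, the lighter particle has the longer wavelength.

The deuteron has the longer de Broglie wavelength.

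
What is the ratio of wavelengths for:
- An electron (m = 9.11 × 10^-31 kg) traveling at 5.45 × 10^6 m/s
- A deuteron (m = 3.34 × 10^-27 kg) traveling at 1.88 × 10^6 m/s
λ₁/λ₂ = 1.26 × 10^3

Using λ = h/(mv):

λ₁ = h/(m₁v₁) = 1.33 × 10^-10 m
λ₂ = h/(m₂v₂) = 1.06 × 10^-13 m

Ratio λ₁/λ₂ = (m₂v₂)/(m₁v₁)
         = (3.34 × 10^-27 kg × 1.88 × 10^6 m/s) / (9.11 × 10^-31 kg × 5.45 × 10^6 m/s)
         = 1.26 × 10^3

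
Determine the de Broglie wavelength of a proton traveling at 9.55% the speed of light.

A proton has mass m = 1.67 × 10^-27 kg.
1.39 × 10^-14 m

Using the de Broglie relation λ = h/(mv):

v = 9.55% × c = 2.863 × 10^7 m/s

λ = h/(mv)
λ = (6.626 × 10^-34 J·s) / (1.67 × 10^-27 kg × 2.863 × 10^7 m/s)
λ = 1.39 × 10^-14 m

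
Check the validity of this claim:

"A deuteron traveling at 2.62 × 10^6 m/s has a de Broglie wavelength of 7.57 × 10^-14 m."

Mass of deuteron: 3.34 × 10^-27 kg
True

The claim is correct.

Using λ = h/(mv):
λ = (6.626 × 10^-34 J·s) / (3.34 × 10^-27 kg × 2.62 × 10^6 m/s)
λ = 7.57 × 10^-14 m

This matches the claimed value.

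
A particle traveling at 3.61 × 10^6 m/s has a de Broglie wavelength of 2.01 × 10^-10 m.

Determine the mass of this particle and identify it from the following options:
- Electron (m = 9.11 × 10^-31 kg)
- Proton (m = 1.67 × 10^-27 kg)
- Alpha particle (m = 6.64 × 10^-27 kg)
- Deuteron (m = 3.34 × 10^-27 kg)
The particle is an electron.

From λ = h/(mv), solve for mass:

m = h/(λv)
m = (6.626 × 10^-34 J·s) / (2.01 × 10^-10 m × 3.61 × 10^6 m/s)
m = 9.13 × 10^-31 kg

Comparing with the listed masses, this is closest to an electron.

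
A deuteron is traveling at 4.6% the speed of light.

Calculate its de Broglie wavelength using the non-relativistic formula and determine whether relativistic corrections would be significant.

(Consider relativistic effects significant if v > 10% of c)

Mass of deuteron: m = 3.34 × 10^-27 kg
No, relativistic corrections are not needed.

Using the non-relativistic de Broglie formula λ = h/(mv):

v = 4.6% × c = 1.379 × 10^7 m/s

λ = h/(mv)
λ = (6.626 × 10^-34 J·s) / (3.34 × 10^-27 kg × 1.379 × 10^7 m/s)
λ = 1.44 × 10^-14 m

Since v = 4.6% of c < 10% of c, relativistic corrections are NOT significant and this non-relativistic result is a good approximation.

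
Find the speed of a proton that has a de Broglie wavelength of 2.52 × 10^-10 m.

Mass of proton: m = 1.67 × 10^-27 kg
1.57 × 10^3 m/s

From the de Broglie relation λ = h/(mv), we solve for v:

v = h/(mλ)
v = (6.626 × 10^-34 J·s) / (1.67 × 10^-27 kg × 2.52 × 10^-10 m)
v = 1.57 × 10^3 m/s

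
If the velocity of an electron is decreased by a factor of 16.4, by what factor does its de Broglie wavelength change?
The wavelength increases by a factor of 16.4.

From λ = h/(mv), the wavelength is inversely proportional to velocity:

λ ∝ 1/v

If v → v/16.4, then λ → 16.4λ

When velocity is decreased by a factor of 16.4, the wavelength increases by a factor of 16.4.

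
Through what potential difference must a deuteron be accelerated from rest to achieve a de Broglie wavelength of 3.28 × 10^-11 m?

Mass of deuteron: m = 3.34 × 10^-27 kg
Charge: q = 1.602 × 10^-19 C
3.81 × 10^-1 V

From λ = h/√(2mqV), we solve for V:

λ² = h²/(2mqV)
V = h²/(2mqλ²)
V = (6.626 × 10^-34 J·s)² / (2 × 3.34 × 10^-27 kg × 1.602 × 10^-19 C × (3.28 × 10^-11 m)²)
V = 3.81 × 10^-1 V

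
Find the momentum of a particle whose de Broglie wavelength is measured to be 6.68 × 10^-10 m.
9.92 × 10^-25 kg·m/s

From the de Broglie relation λ = h/p, we solve for p:

p = h/λ
p = (6.626 × 10^-34 J·s) / (6.68 × 10^-10 m)
p = 9.92 × 10^-25 kg·m/s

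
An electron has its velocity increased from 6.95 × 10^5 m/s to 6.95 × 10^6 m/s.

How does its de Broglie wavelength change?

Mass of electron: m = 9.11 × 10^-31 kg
The wavelength decreases by a factor of 10.

Using λ = h/(mv):

Initial wavelength: λ₁ = h/(mv₁) = 1.05 × 10^-9 m
Final wavelength: λ₂ = h/(mv₂) = 1.05 × 10^-10 m

Since λ ∝ 1/v, when velocity increases by a factor of 10, the wavelength decreases by a factor of 10.

λ₂/λ₁ = v₁/v₂ = 1/10

The wavelength decreases by a factor of 10.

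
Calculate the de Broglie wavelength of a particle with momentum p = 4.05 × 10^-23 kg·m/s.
1.64 × 10^-11 m

Using the de Broglie relation λ = h/p:

λ = h/p
λ = (6.626 × 10^-34 J·s) / (4.05 × 10^-23 kg·m/s)
λ = 1.64 × 10^-11 m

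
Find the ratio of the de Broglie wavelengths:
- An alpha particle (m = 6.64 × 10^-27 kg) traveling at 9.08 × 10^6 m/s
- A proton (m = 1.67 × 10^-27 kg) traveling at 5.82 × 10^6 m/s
λ₁/λ₂ = 0.161

Using λ = h/(mv):

λ₁ = h/(m₁v₁) = 1.10 × 10^-14 m
λ₂ = h/(m₂v₂) = 6.82 × 10^-14 m

Ratio λ₁/λ₂ = (m₂v₂)/(m₁v₁)
         = (1.67 × 10^-27 kg × 5.82 × 10^6 m/s) / (6.64 × 10^-27 kg × 9.08 × 10^6 m/s)
         = 0.161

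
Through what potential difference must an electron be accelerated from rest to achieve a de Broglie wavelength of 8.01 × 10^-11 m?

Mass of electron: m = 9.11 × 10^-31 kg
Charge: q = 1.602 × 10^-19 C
234 V

From λ = h/√(2mqV), we solve for V:

λ² = h²/(2mqV)
V = h²/(2mqλ²)
V = (6.626 × 10^-34 J·s)² / (2 × 9.11 × 10^-31 kg × 1.602 × 10^-19 C × (8.01 × 10^-11 m)²)
V = 234 V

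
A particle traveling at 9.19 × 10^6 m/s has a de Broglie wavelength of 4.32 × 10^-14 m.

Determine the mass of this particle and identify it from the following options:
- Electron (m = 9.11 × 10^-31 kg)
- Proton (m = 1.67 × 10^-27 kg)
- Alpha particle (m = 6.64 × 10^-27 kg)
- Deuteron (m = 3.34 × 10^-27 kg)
The particle is a proton.

From λ = h/(mv), solve for mass:

m = h/(λv)
m = (6.626 × 10^-34 J·s) / (4.32 × 10^-14 m × 9.19 × 10^6 m/s)
m = 1.67 × 10^-27 kg

Comparing with the listed masses, this is closest to a proton.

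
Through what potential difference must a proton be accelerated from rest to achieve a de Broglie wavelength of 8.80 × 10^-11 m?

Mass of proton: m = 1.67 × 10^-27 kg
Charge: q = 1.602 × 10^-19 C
1.06 × 10^-1 V

From λ = h/√(2mqV), we solve for V:

λ² = h²/(2mqV)
V = h²/(2mqλ²)
V = (6.626 × 10^-34 J·s)² / (2 × 1.67 × 10^-27 kg × 1.602 × 10^-19 C × (8.80 × 10^-11 m)²)
V = 1.06 × 10^-1 V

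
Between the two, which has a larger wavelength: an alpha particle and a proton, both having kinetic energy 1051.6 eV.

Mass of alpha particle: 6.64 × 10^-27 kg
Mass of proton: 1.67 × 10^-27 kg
The proton has the longer wavelength.

Using λ = h/√(2mKE):

For alpha particle: λ₁ = h/√(2m₁KE) = 4.43 × 10^-13 m
For proton: λ₂ = h/√(2m₂KE) = 8.83 × 10^-13 m

Since λ ∝ 1/√m at constant kinetic energy, the lighter particle has the longer wavelength.

The proton has the longer de Broglie wavelength.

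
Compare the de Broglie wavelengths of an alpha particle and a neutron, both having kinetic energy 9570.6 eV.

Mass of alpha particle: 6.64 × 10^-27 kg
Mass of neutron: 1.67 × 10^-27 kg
The neutron has the longer wavelength.

Using λ = h/√(2mKE):

For alpha particle: λ₁ = h/√(2m₁KE) = 1.47 × 10^-13 m
For neutron: λ₂ = h/√(2m₂KE) = 2.93 × 10^-13 m

Since λ ∝ 1/√m at constant kinetic energy, the lighter particle has the longer wavelength.

The neutron has the longer de Broglie wavelength.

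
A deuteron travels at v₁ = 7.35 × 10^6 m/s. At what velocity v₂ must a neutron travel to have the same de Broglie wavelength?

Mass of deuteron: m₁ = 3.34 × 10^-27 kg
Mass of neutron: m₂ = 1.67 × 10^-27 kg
v₂ = 1.47 × 10^7 m/s

For equal de Broglie wavelengths: λ₁ = λ₂

h/(m₁v₁) = h/(m₂v₂)
m₁v₁ = m₂v₂
v₂ = v₁ · (m₁/m₂)

v₂ = 7.35 × 10^6 m/s × (3.34 × 10^-27 kg / 1.67 × 10^-27 kg)
v₂ = 1.47 × 10^7 m/s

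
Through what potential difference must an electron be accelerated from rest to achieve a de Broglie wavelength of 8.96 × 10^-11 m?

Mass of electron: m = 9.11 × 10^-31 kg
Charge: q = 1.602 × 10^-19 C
187 V

From λ = h/√(2mqV), we solve for V:

λ² = h²/(2mqV)
V = h²/(2mqλ²)
V = (6.626 × 10^-34 J·s)² / (2 × 9.11 × 10^-31 kg × 1.602 × 10^-19 C × (8.96 × 10^-11 m)²)
V = 187 V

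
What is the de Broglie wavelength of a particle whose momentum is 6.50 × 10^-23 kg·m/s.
1.02 × 10^-11 m

Using the de Broglie relation λ = h/p:

λ = h/p
λ = (6.626 × 10^-34 J·s) / (6.50 × 10^-23 kg·m/s)
λ = 1.02 × 10^-11 m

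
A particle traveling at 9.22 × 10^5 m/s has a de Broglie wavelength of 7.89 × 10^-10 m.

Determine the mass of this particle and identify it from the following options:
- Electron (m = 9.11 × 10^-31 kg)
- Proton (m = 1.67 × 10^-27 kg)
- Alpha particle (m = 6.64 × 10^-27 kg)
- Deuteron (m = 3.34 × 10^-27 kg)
The particle is an electron.

From λ = h/(mv), solve for mass:

m = h/(λv)
m = (6.626 × 10^-34 J·s) / (7.89 × 10^-10 m × 9.22 × 10^5 m/s)
m = 9.11 × 10^-31 kg

Comparing with the listed masses, this is closest to an electron.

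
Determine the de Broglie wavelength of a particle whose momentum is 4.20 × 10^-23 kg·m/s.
1.58 × 10^-11 m

Using the de Broglie relation λ = h/p:

λ = h/p
λ = (6.626 × 10^-34 J·s) / (4.20 × 10^-23 kg·m/s)
λ = 1.58 × 10^-11 m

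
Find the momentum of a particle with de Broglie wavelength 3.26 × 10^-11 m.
2.03 × 10^-23 kg·m/s

From the de Broglie relation λ = h/p, we solve for p:

p = h/λ
p = (6.626 × 10^-34 J·s) / (3.26 × 10^-11 m)
p = 2.03 × 10^-23 kg·m/s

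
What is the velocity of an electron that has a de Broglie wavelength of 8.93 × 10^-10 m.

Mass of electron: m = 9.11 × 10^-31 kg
8.14 × 10^5 m/s

From the de Broglie relation λ = h/(mv), we solve for v:

v = h/(mλ)
v = (6.626 × 10^-34 J·s) / (9.11 × 10^-31 kg × 8.93 × 10^-10 m)
v = 8.14 × 10^5 m/s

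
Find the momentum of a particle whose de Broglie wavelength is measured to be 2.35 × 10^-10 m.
2.82 × 10^-24 kg·m/s

From the de Broglie relation λ = h/p, we solve for p:

p = h/λ
p = (6.626 × 10^-34 J·s) / (2.35 × 10^-10 m)
p = 2.82 × 10^-24 kg·m/s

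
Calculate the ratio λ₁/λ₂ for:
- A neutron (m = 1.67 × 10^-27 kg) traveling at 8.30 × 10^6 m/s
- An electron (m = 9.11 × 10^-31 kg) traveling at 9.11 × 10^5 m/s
λ₁/λ₂ = 5.99 × 10^-5

Using λ = h/(mv):

λ₁ = h/(m₁v₁) = 4.78 × 10^-14 m
λ₂ = h/(m₂v₂) = 7.98 × 10^-10 m

Ratio λ₁/λ₂ = (m₂v₂)/(m₁v₁)
         = (9.11 × 10^-31 kg × 9.11 × 10^5 m/s) / (1.67 × 10^-27 kg × 8.30 × 10^6 m/s)
         = 5.99 × 10^-5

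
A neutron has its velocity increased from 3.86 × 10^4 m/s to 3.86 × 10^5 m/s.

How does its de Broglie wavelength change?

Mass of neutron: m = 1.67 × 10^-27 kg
The wavelength decreases by a factor of 10.

Using λ = h/(mv):

Initial wavelength: λ₁ = h/(mv₁) = 1.03 × 10^-11 m
Final wavelength: λ₂ = h/(mv₂) = 1.03 × 10^-12 m

Since λ ∝ 1/v, when velocity increases by a factor of 10, the wavelength decreases by a factor of 10.

λ₂/λ₁ = v₁/v₂ = 1/10

The wavelength decreases by a factor of 10.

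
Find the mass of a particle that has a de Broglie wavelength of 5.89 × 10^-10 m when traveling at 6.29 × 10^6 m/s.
1.79 × 10^-31 kg

From the de Broglie relation λ = h/(mv), we solve for m:

m = h/(λv)
m = (6.626 × 10^-34 J·s) / (5.89 × 10^-10 m × 6.29 × 10^6 m/s)
m = 1.79 × 10^-31 kg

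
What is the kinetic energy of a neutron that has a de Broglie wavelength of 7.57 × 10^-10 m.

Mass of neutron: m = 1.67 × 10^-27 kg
2.29 × 10^-22 J (or 1.43 × 10^-3 eV)

From λ = h/√(2mKE), we solve for KE:

λ² = h²/(2mKE)
KE = h²/(2mλ²)
KE = (6.626 × 10^-34 J·s)² / (2 × 1.67 × 10^-27 kg × (7.57 × 10^-10 m)²)
KE = 2.29 × 10^-22 J
KE = 1.43 × 10^-3 eV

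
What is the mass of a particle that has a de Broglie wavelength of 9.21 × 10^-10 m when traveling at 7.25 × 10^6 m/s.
9.92 × 10^-32 kg

From the de Broglie relation λ = h/(mv), we solve for m:

m = h/(λv)
m = (6.626 × 10^-34 J·s) / (9.21 × 10^-10 m × 7.25 × 10^6 m/s)
m = 9.92 × 10^-32 kg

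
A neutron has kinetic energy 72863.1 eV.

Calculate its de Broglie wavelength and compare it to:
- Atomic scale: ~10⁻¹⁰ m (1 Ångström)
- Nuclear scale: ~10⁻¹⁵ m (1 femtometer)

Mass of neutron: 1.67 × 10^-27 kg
λ = 1.06 × 10^-13 m, which is between nuclear and atomic scales.

Using λ = h/√(2mKE):

KE = 72863.1 eV = 1.167 × 10^-14 J

λ = h/√(2mKE)
λ = (6.626 × 10^-34 J·s) / √(2 × 1.67 × 10^-27 kg × 1.167 × 10^-14 J)
λ = 1.06 × 10^-13 m

Comparison:
- Atomic scale (10⁻¹⁰ m): λ is 0.0011× this size
- Nuclear scale (10⁻¹⁵ m): λ is 1.1e+02× this size

The wavelength is between nuclear and atomic scales.

This wavelength is appropriate for probing atomic structure but too large for nuclear physics experiments.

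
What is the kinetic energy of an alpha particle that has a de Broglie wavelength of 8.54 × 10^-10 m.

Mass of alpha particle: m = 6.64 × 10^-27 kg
4.53 × 10^-23 J (or 2.83 × 10^-4 eV)

From λ = h/√(2mKE), we solve for KE:

λ² = h²/(2mKE)
KE = h²/(2mλ²)
KE = (6.626 × 10^-34 J·s)² / (2 × 6.64 × 10^-27 kg × (8.54 × 10^-10 m)²)
KE = 4.53 × 10^-23 J
KE = 2.83 × 10^-4 eV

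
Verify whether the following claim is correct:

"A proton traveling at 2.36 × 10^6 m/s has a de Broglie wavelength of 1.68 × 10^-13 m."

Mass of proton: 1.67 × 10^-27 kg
True

The claim is correct.

Using λ = h/(mv):
λ = (6.626 × 10^-34 J·s) / (1.67 × 10^-27 kg × 2.36 × 10^6 m/s)
λ = 1.68 × 10^-13 m

This matches the claimed value.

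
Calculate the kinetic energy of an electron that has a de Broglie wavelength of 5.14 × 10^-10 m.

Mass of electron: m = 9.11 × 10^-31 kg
9.12 × 10^-19 J (or 5.69 eV)

From λ = h/√(2mKE), we solve for KE:

λ² = h²/(2mKE)
KE = h²/(2mλ²)
KE = (6.626 × 10^-34 J·s)² / (2 × 9.11 × 10^-31 kg × (5.14 × 10^-10 m)²)
KE = 9.12 × 10^-19 J
KE = 5.69 eV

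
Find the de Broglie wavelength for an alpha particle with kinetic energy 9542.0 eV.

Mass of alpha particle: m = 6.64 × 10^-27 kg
1.47 × 10^-13 m

Using λ = h/√(2mKE):

First convert KE to Joules: KE = 9542.0 eV = 1.529 × 10^-15 J

λ = h/√(2mKE)
λ = (6.626 × 10^-34 J·s) / √(2 × 6.64 × 10^-27 kg × 1.529 × 10^-15 J)
λ = 1.47 × 10^-13 m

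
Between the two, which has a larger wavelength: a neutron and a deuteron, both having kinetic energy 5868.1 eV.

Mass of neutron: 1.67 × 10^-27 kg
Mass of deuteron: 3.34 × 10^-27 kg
The neutron has the longer wavelength.

Using λ = h/√(2mKE):

For neutron: λ₁ = h/√(2m₁KE) = 3.74 × 10^-13 m
For deuteron: λ₂ = h/√(2m₂KE) = 2.64 × 10^-13 m

Since λ ∝ 1/√m at constant kinetic energy, the lighter particle has the longer wavelength.

The neutron has the longer de Broglie wavelength.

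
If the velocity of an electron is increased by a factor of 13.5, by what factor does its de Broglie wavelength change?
The wavelength decreases by a factor of 13.5.

From λ = h/(mv), the wavelength is inversely proportional to velocity:

λ ∝ 1/v

If v → 13.5v, then λ → λ/13.5

When velocity is increased by a factor of 13.5, the wavelength decreases by a factor of 13.5.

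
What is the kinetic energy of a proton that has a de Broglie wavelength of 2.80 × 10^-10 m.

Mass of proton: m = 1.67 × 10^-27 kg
1.68 × 10^-21 J (or 0.0105 eV)

From λ = h/√(2mKE), we solve for KE:

λ² = h²/(2mKE)
KE = h²/(2mλ²)
KE = (6.626 × 10^-34 J·s)² / (2 × 1.67 × 10^-27 kg × (2.80 × 10^-10 m)²)
KE = 1.68 × 10^-21 J
KE = 0.0105 eV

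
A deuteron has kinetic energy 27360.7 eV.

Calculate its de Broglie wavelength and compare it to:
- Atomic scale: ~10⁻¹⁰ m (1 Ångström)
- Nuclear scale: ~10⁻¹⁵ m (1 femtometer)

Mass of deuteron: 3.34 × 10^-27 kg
λ = 1.22 × 10^-13 m, which is between nuclear and atomic scales.

Using λ = h/√(2mKE):

KE = 27360.7 eV = 4.384 × 10^-15 J

λ = h/√(2mKE)
λ = (6.626 × 10^-34 J·s) / √(2 × 3.34 × 10^-27 kg × 4.384 × 10^-15 J)
λ = 1.22 × 10^-13 m

Comparison:
- Atomic scale (10⁻¹⁰ m): λ is 0.0012× this size
- Nuclear scale (10⁻¹⁵ m): λ is 1.2e+02× this size

The wavelength is between nuclear and atomic scales.

This wavelength is appropriate for probing atomic structure but too large for nuclear physics experiments.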